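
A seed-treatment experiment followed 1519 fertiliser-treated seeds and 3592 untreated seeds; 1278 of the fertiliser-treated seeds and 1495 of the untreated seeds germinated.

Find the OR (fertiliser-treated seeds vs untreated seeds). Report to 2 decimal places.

OR = (1278 × 2097) / (241 × 1495) = 2679966/360295 ≈ 7.44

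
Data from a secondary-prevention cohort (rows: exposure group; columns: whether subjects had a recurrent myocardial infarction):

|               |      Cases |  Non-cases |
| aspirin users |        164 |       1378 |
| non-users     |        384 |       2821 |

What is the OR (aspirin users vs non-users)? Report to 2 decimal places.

OR ≈ 0.87

odds, aspirin users = 164/1378 = 0.1190
odds, non-users = 384/2821 = 0.1361
OR = 0.1190 / 0.1361 = 0.87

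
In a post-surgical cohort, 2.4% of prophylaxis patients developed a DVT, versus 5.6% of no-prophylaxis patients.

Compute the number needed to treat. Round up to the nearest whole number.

NNT: 32

absolute risk difference = 0.032000
1 / 0.032000 = 31.250 → round up → 32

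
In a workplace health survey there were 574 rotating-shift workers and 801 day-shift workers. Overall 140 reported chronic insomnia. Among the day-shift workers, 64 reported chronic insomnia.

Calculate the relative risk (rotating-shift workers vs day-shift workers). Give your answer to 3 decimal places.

RR: 1.657

rotating-shift workers with the outcome: 140 − 64 = 76
rotating-shift workers without the outcome: 574 − 76 = 498
day-shift workers without the outcome: 801 − 64 = 737
risk, rotating-shift workers = 76/574 = 0.1324
risk, day-shift workers = 64/801 = 0.0799
RR = 0.1324 / 0.0799 = 1.657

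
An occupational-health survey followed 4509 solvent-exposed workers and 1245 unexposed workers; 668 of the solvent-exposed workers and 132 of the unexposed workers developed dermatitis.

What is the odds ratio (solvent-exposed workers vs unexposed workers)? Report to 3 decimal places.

OR = 1.466

odds, solvent-exposed workers = 668/3841 = 0.1739
odds, unexposed workers = 132/1113 = 0.1186
OR = 0.1739 / 0.1186 = 1.466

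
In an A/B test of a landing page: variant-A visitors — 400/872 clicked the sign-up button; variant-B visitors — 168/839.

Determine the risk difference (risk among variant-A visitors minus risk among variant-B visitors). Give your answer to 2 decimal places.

risk, variant-A visitors = 400/872 = 0.4587
risk, variant-B visitors = 168/839 = 0.2002
risk difference = 0.4587 − 0.2002 = 0.26

RD ≈ 0.26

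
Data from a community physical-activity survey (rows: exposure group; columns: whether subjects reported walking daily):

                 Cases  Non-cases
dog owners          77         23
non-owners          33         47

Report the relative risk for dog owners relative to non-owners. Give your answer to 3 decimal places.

1.867

risk, dog owners = 77/100 = 0.7700
risk, non-owners = 33/80 = 0.4125
RR = 0.7700 / 0.4125 = 1.867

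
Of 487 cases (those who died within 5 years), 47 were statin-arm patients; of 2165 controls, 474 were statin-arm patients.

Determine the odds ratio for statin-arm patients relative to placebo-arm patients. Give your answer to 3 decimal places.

OR ≈ 0.381

odds, statin-arm patients = 47/474 = 0.0992
odds, placebo-arm patients = 440/1691 = 0.2602
OR = 0.0992 / 0.2602 = 0.381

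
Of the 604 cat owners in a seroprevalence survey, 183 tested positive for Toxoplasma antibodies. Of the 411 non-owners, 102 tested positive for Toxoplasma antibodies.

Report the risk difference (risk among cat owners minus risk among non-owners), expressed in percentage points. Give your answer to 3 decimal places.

risk, cat owners = 183/604 = 0.3030
risk, non-owners = 102/411 = 0.2482
risk difference = 0.3030 − 0.2482 = 0.0548 → 5.480 percentage points

5.480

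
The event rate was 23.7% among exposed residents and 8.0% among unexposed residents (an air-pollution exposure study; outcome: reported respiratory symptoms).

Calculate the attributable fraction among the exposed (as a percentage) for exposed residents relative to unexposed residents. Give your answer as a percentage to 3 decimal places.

AR% = (0.2370 − 0.0800) / 0.2370 = 0.6624 → 66.245%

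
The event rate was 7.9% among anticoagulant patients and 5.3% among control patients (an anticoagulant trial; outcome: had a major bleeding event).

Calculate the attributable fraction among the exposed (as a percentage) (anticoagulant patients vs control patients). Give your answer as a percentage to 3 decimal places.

AR% = (0.0790 − 0.0530) / 0.0790 = 0.3291 → 32.911%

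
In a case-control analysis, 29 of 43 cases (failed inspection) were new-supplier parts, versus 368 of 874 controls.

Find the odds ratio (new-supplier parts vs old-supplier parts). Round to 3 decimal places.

odds, new-supplier parts = 29/368 = 0.07880
odds, old-supplier parts = 14/506 = 0.02767
OR = 0.07880 / 0.02767 = 2.848

OR: 2.848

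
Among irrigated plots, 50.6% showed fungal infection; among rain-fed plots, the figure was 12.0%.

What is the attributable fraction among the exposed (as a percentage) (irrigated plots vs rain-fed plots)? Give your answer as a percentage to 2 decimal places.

AR% = (0.5060 − 0.1200) / 0.5060 = 0.7628 → 76.28%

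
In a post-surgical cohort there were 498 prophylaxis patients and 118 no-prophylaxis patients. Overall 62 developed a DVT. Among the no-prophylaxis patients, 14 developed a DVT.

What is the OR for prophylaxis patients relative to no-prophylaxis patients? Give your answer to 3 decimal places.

0.792

prophylaxis patients with the outcome: 62 − 14 = 48
prophylaxis patients without the outcome: 498 − 48 = 450
no-prophylaxis patients without the outcome: 118 − 14 = 104
OR = (48 × 104) / (450 × 14) = 4992/6300 ≈ 0.792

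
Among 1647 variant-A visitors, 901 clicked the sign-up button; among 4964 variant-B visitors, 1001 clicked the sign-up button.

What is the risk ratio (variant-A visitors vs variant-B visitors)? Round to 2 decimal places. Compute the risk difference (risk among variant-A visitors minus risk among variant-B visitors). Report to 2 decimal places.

risk, variant-A visitors = 901/1647 = 0.5471
risk, variant-B visitors = 1001/4964 = 0.2017
RR = 0.5471 / 0.2017 = 2.71
risk difference = 0.5471 − 0.2017 = 0.35

RR = 2.71; RD = 0.35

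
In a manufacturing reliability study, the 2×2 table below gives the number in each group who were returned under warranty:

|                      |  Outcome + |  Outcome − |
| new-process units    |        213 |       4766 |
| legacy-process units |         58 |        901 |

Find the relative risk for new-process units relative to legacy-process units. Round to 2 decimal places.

RR ≈ 0.71

risk, new-process units = 213/4979 = 0.04278
risk, legacy-process units = 58/959 = 0.06048
RR = 0.04278 / 0.06048 = 0.71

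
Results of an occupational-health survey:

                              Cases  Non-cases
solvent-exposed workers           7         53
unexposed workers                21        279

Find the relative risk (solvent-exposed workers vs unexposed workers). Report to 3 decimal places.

RR ≈ 1.667

risk, solvent-exposed workers = 7/60 = 0.1167
risk, unexposed workers = 21/300 = 0.0700
RR = 0.1167 / 0.0700 = 1.667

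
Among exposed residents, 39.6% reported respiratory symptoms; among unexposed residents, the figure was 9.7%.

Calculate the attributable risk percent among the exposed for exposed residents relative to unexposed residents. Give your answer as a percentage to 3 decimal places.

AR% = (0.3960 − 0.0970) / 0.3960 = 0.7551 → 75.505%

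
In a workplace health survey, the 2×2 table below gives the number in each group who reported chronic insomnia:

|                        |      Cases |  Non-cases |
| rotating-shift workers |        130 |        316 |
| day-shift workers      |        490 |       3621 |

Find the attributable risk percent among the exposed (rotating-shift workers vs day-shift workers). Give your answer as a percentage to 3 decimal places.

AR% ≈ 59.108%

risk, rotating-shift workers = 130/446 = 0.2915
risk, day-shift workers = 490/4111 = 0.1192
AR% = (0.2915 − 0.1192) / 0.2915 = 0.5911 → 59.108%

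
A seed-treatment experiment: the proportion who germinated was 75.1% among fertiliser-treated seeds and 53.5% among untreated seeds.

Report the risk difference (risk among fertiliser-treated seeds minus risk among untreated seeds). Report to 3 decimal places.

risk difference = 0.7510 − 0.5350 = 0.216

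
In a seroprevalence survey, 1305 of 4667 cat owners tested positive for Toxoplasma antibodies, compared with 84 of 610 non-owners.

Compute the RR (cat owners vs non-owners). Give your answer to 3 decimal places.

risk, cat owners = 1305/4667 = 0.2796
risk, non-owners = 84/610 = 0.1377
RR = 0.2796 / 0.1377 = 2.031

RR ≈ 2.031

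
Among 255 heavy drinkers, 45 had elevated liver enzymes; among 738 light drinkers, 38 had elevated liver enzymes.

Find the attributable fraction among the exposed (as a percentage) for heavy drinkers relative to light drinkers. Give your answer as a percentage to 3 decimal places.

risk, heavy drinkers = 45/255 = 0.1765
risk, light drinkers = 38/738 = 0.0515
AR% = (0.1765 − 0.0515) / 0.1765 = 0.7082 → 70.822%

70.822%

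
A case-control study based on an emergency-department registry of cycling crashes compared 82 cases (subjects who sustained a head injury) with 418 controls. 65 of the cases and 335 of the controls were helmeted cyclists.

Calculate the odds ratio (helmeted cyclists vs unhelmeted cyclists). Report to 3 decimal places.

odds, helmeted cyclists = 65/335 = 0.1940
odds, unhelmeted cyclists = 17/83 = 0.2048
OR = 0.1940 / 0.2048 = 0.947

0.947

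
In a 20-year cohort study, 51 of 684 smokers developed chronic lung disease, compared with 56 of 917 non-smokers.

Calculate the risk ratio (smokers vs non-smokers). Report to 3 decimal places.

1.221

risk, smokers = 51/684 = 0.0746
risk, non-smokers = 56/917 = 0.0611
RR = 0.0746 / 0.0611 = 1.221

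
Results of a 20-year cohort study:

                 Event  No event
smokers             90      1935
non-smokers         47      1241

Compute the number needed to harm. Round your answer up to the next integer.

126

risk, smokers = 90/2025 = 0.044444
risk, non-smokers = 47/1288 = 0.036491
absolute risk difference = 0.007954
1 / 0.007954 = 125.723 → round up → 126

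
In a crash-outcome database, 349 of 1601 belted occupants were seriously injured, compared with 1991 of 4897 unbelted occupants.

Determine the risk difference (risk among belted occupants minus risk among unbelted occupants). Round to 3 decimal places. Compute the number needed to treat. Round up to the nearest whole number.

RD = -0.189; NNT = 6

risk, belted occupants = 349/1601 = 0.2180
risk, unbelted occupants = 1991/4897 = 0.4066
risk difference = 0.2180 − 0.4066 = -0.189
absolute risk difference = 0.188587
1 / 0.188587 = 5.303 → round up → 6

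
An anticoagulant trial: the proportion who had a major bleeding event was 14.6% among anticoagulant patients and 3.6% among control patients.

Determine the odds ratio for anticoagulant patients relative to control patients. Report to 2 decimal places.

OR: 4.58

odds, anticoagulant patients = 0.14600/0.85400 = 0.17096
odds, control patients = 0.03600/0.96400 = 0.03734
OR = 0.17096 / 0.03734 = 4.58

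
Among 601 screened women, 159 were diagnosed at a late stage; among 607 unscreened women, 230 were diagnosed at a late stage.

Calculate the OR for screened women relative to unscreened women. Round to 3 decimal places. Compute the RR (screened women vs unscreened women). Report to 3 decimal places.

OR = 0.590; RR = 0.698

OR = (159 × 377) / (442 × 230) = 59943/101660 ≈ 0.590
risk, screened women = 159/601 = 0.2646
risk, unscreened women = 230/607 = 0.3789
RR = 0.2646 / 0.3789 = 0.698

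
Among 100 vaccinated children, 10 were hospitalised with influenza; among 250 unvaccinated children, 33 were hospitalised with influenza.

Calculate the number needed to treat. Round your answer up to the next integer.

32

risk, vaccinated children = 10/100 = 0.100000
risk, unvaccinated children = 33/250 = 0.132000
absolute risk difference = 0.032000
1 / 0.032000 = 31.250 → round up → 32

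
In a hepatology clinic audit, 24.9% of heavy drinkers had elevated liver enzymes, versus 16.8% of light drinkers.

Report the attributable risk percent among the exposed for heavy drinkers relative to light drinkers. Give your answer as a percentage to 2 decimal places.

AR% = (0.2490 − 0.1680) / 0.2490 = 0.3253 → 32.53%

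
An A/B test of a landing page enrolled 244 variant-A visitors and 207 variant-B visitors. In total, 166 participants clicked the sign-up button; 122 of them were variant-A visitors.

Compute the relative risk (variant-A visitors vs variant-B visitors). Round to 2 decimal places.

variant-A visitors without the outcome: 244 − 122 = 122
variant-B visitors with the outcome: 166 − 122 = 44
variant-B visitors without the outcome: 207 − 44 = 163
risk, variant-A visitors = 122/244 = 0.5000
risk, variant-B visitors = 44/207 = 0.2126
RR = 0.5000 / 0.2126 = 2.35

2.35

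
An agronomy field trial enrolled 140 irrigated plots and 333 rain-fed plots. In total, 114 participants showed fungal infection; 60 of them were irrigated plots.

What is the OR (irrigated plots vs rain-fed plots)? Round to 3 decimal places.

irrigated plots without the outcome: 140 − 60 = 80
rain-fed plots with the outcome: 114 − 60 = 54
rain-fed plots without the outcome: 333 − 54 = 279
OR = (60 × 279) / (80 × 54) = 16740/4320 ≈ 3.875

3.875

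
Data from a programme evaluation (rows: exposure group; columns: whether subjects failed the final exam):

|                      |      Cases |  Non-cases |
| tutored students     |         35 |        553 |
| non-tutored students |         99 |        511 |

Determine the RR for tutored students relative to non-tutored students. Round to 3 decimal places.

0.367

risk, tutored students = 35/588 = 0.0595
risk, non-tutored students = 99/610 = 0.1623
RR = 0.0595 / 0.1623 = 0.367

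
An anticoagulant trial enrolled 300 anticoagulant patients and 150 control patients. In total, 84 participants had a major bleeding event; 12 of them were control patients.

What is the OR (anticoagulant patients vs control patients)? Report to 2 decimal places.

anticoagulant patients with the outcome: 84 − 12 = 72
anticoagulant patients without the outcome: 300 − 72 = 228
control patients without the outcome: 150 − 12 = 138
OR = (72 × 138) / (228 × 12) = 9936/2736 ≈ 3.63

3.63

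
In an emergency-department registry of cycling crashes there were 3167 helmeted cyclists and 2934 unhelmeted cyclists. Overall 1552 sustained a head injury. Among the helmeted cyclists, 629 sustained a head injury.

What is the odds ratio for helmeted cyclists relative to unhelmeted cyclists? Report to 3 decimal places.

helmeted cyclists without the outcome: 3167 − 629 = 2538
unhelmeted cyclists with the outcome: 1552 − 629 = 923
unhelmeted cyclists without the outcome: 2934 − 923 = 2011
odds, helmeted cyclists = 629/2538 = 0.2478
odds, unhelmeted cyclists = 923/2011 = 0.4590
OR = 0.2478 / 0.4590 = 0.540

0.540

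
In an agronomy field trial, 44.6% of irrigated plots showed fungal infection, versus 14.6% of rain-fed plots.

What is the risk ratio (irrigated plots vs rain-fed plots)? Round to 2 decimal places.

RR = 0.4460 / 0.1460 = 3.05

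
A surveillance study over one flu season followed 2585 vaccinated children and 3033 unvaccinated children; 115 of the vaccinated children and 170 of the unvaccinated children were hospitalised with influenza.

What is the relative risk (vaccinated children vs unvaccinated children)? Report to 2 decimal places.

risk, vaccinated children = 115/2585 = 0.04449
risk, unvaccinated children = 170/3033 = 0.05605
RR = 0.04449 / 0.05605 = 0.79

RR = 0.79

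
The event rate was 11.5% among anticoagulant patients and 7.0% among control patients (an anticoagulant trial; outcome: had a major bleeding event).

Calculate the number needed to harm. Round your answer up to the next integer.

absolute risk difference = 0.045000
1 / 0.045000 = 22.222 → round up → 23

NNH ≈ 23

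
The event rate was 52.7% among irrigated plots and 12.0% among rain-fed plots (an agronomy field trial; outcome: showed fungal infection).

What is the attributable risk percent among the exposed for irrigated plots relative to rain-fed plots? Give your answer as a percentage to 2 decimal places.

AR% = (0.5270 − 0.1200) / 0.5270 = 0.7723 → 77.23%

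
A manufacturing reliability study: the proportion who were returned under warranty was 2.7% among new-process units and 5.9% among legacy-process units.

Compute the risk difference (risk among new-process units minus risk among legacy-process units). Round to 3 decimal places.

risk difference = 0.02700 − 0.05900 = -0.032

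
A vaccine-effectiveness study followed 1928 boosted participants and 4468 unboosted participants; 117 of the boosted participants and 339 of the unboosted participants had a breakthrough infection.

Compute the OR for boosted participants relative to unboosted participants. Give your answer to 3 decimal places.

OR = (117 × 4129) / (1811 × 339) = 483093/613929 ≈ 0.787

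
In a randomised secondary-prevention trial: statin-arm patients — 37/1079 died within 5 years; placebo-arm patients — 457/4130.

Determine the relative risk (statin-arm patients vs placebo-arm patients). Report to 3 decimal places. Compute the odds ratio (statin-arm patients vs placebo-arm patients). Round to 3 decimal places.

risk, statin-arm patients = 37/1079 = 0.03429
risk, placebo-arm patients = 457/4130 = 0.11065
RR = 0.03429 / 0.11065 = 0.310
odds, statin-arm patients = 37/1042 = 0.03551
odds, placebo-arm patients = 457/3673 = 0.12442
OR = 0.03551 / 0.12442 = 0.285

RR = 0.310; OR = 0.285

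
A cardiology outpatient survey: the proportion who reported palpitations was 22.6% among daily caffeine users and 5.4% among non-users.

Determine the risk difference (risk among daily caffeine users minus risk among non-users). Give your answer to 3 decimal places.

risk difference = 0.2260 − 0.0540 = 0.172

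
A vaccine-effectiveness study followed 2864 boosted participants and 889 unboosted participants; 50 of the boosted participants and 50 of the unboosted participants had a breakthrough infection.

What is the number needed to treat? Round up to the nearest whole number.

risk, boosted participants = 50/2864 = 0.017458
risk, unboosted participants = 50/889 = 0.056243
absolute risk difference = 0.038785
1 / 0.038785 = 25.783 → round up → 26

NNT: 26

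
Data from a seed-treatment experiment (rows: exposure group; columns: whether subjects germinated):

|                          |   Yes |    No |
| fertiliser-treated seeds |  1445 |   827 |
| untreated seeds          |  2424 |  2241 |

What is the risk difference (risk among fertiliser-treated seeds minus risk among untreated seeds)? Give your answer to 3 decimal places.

RD = 0.116

risk, fertiliser-treated seeds = 1445/2272 = 0.6360
risk, untreated seeds = 2424/4665 = 0.5196
risk difference = 0.6360 − 0.5196 = 0.116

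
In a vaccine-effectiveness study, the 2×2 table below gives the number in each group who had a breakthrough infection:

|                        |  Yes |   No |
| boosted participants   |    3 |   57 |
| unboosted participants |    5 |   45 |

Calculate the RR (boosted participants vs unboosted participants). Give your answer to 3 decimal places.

0.500

risk, boosted participants = 3/60 = 0.0500
risk, unboosted participants = 5/50 = 0.1000
RR = 0.0500 / 0.1000 = 0.500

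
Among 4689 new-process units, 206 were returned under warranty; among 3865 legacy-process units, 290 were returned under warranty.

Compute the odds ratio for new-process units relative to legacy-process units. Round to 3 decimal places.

OR = (206 × 3575) / (4483 × 290) = 736450/1300070 ≈ 0.566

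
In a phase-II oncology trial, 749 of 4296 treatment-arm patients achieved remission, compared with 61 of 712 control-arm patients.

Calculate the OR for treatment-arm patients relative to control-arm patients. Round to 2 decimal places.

odds, treatment-arm patients = 749/3547 = 0.2112
odds, control-arm patients = 61/651 = 0.0937
OR = 0.2112 / 0.0937 = 2.25

OR: 2.25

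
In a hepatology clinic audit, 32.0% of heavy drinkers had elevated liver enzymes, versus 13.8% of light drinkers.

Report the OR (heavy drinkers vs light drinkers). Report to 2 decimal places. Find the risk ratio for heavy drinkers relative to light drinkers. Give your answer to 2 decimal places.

odds, heavy drinkers = 0.3200/0.6800 = 0.4706
odds, light drinkers = 0.1380/0.8620 = 0.1601
OR = 0.4706 / 0.1601 = 2.94
RR = 0.3200 / 0.1380 = 2.32

OR = 2.94; RR = 2.32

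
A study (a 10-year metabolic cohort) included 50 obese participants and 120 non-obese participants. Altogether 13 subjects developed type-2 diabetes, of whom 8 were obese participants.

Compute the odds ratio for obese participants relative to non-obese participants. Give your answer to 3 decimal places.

4.381

obese participants without the outcome: 50 − 8 = 42
non-obese participants with the outcome: 13 − 8 = 5
non-obese participants without the outcome: 120 − 5 = 115
odds, obese participants = 8/42 = 0.19048
odds, non-obese participants = 5/115 = 0.04348
OR = 0.19048 / 0.04348 = 4.381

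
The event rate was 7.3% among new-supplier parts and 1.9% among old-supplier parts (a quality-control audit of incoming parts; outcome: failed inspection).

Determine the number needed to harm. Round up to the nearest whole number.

absolute risk difference = 0.054000
1 / 0.054000 = 18.519 → round up → 19

19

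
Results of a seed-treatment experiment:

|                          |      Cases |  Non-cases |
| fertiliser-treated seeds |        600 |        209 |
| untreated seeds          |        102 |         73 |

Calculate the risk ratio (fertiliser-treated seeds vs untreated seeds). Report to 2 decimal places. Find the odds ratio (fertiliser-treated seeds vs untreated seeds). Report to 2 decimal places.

RR = 1.27; OR = 2.05

risk, fertiliser-treated seeds = 600/809 = 0.7417
risk, untreated seeds = 102/175 = 0.5829
RR = 0.7417 / 0.5829 = 1.27
OR = (600 × 73) / (209 × 102) = 43800/21318 ≈ 2.05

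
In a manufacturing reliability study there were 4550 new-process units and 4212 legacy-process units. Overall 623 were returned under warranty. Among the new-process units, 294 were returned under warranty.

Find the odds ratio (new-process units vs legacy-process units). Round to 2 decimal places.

0.82

new-process units without the outcome: 4550 − 294 = 4256
legacy-process units with the outcome: 623 − 294 = 329
legacy-process units without the outcome: 4212 − 329 = 3883
OR = (294 × 3883) / (4256 × 329) = 1141602/1400224 ≈ 0.82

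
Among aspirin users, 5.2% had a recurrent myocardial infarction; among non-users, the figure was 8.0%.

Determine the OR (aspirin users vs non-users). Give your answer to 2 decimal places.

0.63

odds, aspirin users = 0.0520/0.9480 = 0.0549
odds, non-users = 0.0800/0.9200 = 0.0870
OR = 0.0549 / 0.0870 = 0.63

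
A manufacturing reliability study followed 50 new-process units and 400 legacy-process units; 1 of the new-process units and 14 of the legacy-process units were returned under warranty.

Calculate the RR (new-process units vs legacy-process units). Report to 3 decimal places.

risk, new-process units = 1/50 = 0.02000
risk, legacy-process units = 14/400 = 0.03500
RR = 0.02000 / 0.03500 = 0.571

RR ≈ 0.571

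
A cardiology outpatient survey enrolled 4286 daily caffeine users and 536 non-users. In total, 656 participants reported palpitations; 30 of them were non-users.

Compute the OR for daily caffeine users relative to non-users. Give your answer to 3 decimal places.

OR = 2.885

daily caffeine users with the outcome: 656 − 30 = 626
daily caffeine users without the outcome: 4286 − 626 = 3660
non-users without the outcome: 536 − 30 = 506
OR = (626 × 506) / (3660 × 30) = 316756/109800 ≈ 2.885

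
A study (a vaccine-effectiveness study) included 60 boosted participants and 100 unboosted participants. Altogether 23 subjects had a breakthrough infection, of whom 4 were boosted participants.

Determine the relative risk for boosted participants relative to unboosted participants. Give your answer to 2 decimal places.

boosted participants without the outcome: 60 − 4 = 56
unboosted participants with the outcome: 23 − 4 = 19
unboosted participants without the outcome: 100 − 19 = 81
risk, boosted participants = 4/60 = 0.0667
risk, unboosted participants = 19/100 = 0.1900
RR = 0.0667 / 0.1900 = 0.35

0.35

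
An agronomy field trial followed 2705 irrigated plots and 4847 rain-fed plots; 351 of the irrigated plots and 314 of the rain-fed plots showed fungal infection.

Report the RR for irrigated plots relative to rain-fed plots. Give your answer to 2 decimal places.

RR: 2.00

risk, irrigated plots = 351/2705 = 0.1298
risk, rain-fed plots = 314/4847 = 0.0648
RR = 0.1298 / 0.0648 = 2.00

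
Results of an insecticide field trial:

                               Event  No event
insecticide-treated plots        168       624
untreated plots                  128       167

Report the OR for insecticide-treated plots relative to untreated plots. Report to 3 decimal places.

OR = (168 × 167) / (624 × 128) = 28056/79872 ≈ 0.351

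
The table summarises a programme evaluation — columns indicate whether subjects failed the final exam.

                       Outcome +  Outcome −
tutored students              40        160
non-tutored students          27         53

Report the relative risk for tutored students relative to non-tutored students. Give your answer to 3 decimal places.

0.593

risk, tutored students = 40/200 = 0.2000
risk, non-tutored students = 27/80 = 0.3375
RR = 0.2000 / 0.3375 = 0.593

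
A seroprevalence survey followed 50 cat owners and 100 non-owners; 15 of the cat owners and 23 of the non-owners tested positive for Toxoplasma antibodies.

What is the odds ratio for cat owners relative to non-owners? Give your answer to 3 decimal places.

1.435

odds, cat owners = 15/35 = 0.4286
odds, non-owners = 23/77 = 0.2987
OR = 0.4286 / 0.2987 = 1.435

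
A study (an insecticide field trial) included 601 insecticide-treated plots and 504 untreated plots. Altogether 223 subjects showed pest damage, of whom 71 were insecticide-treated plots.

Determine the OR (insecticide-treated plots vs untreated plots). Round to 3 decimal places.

insecticide-treated plots without the outcome: 601 − 71 = 530
untreated plots with the outcome: 223 − 71 = 152
untreated plots without the outcome: 504 − 152 = 352
odds, insecticide-treated plots = 71/530 = 0.1340
odds, untreated plots = 152/352 = 0.4318
OR = 0.1340 / 0.4318 = 0.310

0.310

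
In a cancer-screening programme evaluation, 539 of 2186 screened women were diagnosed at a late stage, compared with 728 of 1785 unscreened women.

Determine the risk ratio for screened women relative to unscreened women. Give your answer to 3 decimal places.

risk, screened women = 539/2186 = 0.2466
risk, unscreened women = 728/1785 = 0.4078
RR = 0.2466 / 0.4078 = 0.605

0.605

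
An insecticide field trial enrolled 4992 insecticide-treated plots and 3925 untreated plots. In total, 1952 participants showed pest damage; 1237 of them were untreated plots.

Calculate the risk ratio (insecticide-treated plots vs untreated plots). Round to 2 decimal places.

0.45

insecticide-treated plots with the outcome: 1952 − 1237 = 715
insecticide-treated plots without the outcome: 4992 − 715 = 4277
untreated plots without the outcome: 3925 − 1237 = 2688
risk, insecticide-treated plots = 715/4992 = 0.1432
risk, untreated plots = 1237/3925 = 0.3152
RR = 0.1432 / 0.3152 = 0.45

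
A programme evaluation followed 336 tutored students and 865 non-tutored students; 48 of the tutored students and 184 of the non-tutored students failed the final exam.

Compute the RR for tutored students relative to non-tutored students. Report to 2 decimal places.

risk, tutored students = 48/336 = 0.1429
risk, non-tutored students = 184/865 = 0.2127
RR = 0.1429 / 0.2127 = 0.67

0.67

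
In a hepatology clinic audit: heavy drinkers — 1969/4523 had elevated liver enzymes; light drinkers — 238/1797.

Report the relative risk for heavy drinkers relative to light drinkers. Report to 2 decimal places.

3.29

risk, heavy drinkers = 1969/4523 = 0.4353
risk, light drinkers = 238/1797 = 0.1324
RR = 0.4353 / 0.1324 = 3.29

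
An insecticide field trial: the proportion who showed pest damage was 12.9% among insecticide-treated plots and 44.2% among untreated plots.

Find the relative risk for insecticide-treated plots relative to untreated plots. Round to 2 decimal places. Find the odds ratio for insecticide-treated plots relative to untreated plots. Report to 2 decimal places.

RR = 0.29; OR = 0.19

RR = 0.1290 / 0.4420 = 0.29
odds, insecticide-treated plots = 0.1290/0.8710 = 0.1481
odds, untreated plots = 0.4420/0.5580 = 0.7921
OR = 0.1481 / 0.7921 = 0.19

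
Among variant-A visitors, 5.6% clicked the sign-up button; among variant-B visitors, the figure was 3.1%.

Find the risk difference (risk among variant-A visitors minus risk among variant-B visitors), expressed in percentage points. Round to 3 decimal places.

RD: 2.500

risk difference = 0.05600 − 0.03100 = 0.02500 → 2.500 percentage points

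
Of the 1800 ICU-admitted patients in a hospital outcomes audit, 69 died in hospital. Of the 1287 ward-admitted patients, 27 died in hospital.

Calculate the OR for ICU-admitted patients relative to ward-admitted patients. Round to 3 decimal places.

OR = (69 × 1260) / (1731 × 27) = 86940/46737 ≈ 1.860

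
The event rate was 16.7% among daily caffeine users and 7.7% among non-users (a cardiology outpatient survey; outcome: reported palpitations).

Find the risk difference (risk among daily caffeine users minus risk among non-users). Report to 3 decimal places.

risk difference = 0.1670 − 0.0770 = 0.090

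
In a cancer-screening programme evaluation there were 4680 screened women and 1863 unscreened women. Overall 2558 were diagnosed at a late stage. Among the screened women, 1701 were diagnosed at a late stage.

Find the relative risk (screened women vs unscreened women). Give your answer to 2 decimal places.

screened women without the outcome: 4680 − 1701 = 2979
unscreened women with the outcome: 2558 − 1701 = 857
unscreened women without the outcome: 1863 − 857 = 1006
risk, screened women = 1701/4680 = 0.3635
risk, unscreened women = 857/1863 = 0.4600
RR = 0.3635 / 0.4600 = 0.79

0.79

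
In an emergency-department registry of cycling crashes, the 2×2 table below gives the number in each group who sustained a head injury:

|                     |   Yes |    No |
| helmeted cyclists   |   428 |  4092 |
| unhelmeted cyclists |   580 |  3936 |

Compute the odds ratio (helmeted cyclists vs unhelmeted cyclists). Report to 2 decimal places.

OR = (428 × 3936) / (4092 × 580) = 1684608/2373360 ≈ 0.71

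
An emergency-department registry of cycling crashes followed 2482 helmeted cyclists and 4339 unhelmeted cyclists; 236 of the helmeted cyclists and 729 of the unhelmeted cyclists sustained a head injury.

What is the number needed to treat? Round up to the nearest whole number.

risk, helmeted cyclists = 236/2482 = 0.095085
risk, unhelmeted cyclists = 729/4339 = 0.168011
absolute risk difference = 0.072926
1 / 0.072926 = 13.713 → round up → 14

14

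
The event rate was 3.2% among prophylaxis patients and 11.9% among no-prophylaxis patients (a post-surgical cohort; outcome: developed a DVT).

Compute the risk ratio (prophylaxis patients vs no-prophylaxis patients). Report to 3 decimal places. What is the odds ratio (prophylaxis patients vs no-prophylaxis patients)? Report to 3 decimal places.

RR = 0.269; OR = 0.245

RR = 0.03200 / 0.11900 = 0.269
odds, prophylaxis patients = 0.03200/0.96800 = 0.03306
odds, no-prophylaxis patients = 0.11900/0.88100 = 0.13507
OR = 0.03306 / 0.13507 = 0.245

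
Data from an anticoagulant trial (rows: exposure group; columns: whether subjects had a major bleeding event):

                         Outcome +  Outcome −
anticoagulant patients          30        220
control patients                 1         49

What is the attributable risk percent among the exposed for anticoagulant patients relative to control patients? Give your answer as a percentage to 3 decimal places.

risk, anticoagulant patients = 30/250 = 0.12000
risk, control patients = 1/50 = 0.02000
AR% = (0.12000 − 0.02000) / 0.12000 = 0.8333 → 83.333%

83.333%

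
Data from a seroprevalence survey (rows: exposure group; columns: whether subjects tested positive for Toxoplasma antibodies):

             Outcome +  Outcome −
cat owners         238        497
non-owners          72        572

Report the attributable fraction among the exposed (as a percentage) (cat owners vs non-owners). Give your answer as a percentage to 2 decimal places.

risk, cat owners = 238/735 = 0.3238
risk, non-owners = 72/644 = 0.1118
AR% = (0.3238 − 0.1118) / 0.3238 = 0.6547 → 65.47%

AR% ≈ 65.47%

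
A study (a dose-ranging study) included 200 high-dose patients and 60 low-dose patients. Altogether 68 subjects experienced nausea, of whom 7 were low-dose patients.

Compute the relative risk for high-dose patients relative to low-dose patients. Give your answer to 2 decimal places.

high-dose patients with the outcome: 68 − 7 = 61
high-dose patients without the outcome: 200 − 61 = 139
low-dose patients without the outcome: 60 − 7 = 53
risk, high-dose patients = 61/200 = 0.3050
risk, low-dose patients = 7/60 = 0.1167
RR = 0.3050 / 0.1167 = 2.61

RR: 2.61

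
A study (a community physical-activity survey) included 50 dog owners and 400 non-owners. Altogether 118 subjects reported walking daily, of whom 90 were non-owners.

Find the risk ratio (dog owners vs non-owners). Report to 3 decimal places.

RR ≈ 2.489

dog owners with the outcome: 118 − 90 = 28
dog owners without the outcome: 50 − 28 = 22
non-owners without the outcome: 400 − 90 = 310
risk, dog owners = 28/50 = 0.5600
risk, non-owners = 90/400 = 0.2250
RR = 0.5600 / 0.2250 = 2.489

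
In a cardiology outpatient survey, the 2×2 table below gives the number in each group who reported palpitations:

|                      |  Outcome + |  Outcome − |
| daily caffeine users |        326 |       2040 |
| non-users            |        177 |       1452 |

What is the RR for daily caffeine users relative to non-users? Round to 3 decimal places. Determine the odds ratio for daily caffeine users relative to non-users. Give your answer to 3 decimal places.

RR = 1.268; OR = 1.311

risk, daily caffeine users = 326/2366 = 0.1378
risk, non-users = 177/1629 = 0.1087
RR = 0.1378 / 0.1087 = 1.268
odds, daily caffeine users = 326/2040 = 0.1598
odds, non-users = 177/1452 = 0.1219
OR = 0.1598 / 0.1219 = 1.311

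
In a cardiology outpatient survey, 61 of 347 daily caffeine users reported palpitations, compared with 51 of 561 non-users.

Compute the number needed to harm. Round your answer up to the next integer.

12

risk, daily caffeine users = 61/347 = 0.175793
risk, non-users = 51/561 = 0.090909
absolute risk difference = 0.084883
1 / 0.084883 = 11.781 → round up → 12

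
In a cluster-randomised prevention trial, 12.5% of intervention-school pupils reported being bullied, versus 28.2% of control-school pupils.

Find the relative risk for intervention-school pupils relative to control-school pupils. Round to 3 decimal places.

RR = 0.1250 / 0.2820 = 0.443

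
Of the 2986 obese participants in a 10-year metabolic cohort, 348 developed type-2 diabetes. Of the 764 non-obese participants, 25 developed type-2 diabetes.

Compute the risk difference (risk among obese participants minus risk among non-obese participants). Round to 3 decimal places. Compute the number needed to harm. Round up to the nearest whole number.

risk, obese participants = 348/2986 = 0.11654
risk, non-obese participants = 25/764 = 0.03272
risk difference = 0.11654 − 0.03272 = 0.084
absolute risk difference = 0.083821
1 / 0.083821 = 11.930 → round up → 12

RD = 0.084; NNH = 12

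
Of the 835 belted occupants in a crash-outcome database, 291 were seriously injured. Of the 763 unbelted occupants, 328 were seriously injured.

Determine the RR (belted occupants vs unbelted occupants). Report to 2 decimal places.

risk, belted occupants = 291/835 = 0.3485
risk, unbelted occupants = 328/763 = 0.4299
RR = 0.3485 / 0.4299 = 0.81

RR: 0.81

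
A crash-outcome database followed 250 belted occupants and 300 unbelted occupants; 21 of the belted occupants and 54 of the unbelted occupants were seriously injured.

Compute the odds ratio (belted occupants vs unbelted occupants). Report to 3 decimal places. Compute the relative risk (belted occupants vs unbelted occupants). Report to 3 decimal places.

OR = (21 × 246) / (229 × 54) = 5166/12366 ≈ 0.418
risk, belted occupants = 21/250 = 0.0840
risk, unbelted occupants = 54/300 = 0.1800
RR = 0.0840 / 0.1800 = 0.467

OR = 0.418; RR = 0.467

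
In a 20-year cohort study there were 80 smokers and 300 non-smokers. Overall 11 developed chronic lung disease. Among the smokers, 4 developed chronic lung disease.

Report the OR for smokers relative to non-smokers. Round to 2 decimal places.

smokers without the outcome: 80 − 4 = 76
non-smokers with the outcome: 11 − 4 = 7
non-smokers without the outcome: 300 − 7 = 293
OR = (4 × 293) / (76 × 7) = 1172/532 ≈ 2.20

2.20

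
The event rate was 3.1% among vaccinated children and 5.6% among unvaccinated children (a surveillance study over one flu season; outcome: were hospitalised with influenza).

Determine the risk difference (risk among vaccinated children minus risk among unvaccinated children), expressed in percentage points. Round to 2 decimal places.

risk difference = 0.03100 − 0.05600 = -0.02500 → -2.50 percentage points

-2.50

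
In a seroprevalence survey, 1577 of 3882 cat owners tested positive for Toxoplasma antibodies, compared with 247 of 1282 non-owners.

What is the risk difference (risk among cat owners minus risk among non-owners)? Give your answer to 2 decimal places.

risk, cat owners = 1577/3882 = 0.4062
risk, non-owners = 247/1282 = 0.1927
risk difference = 0.4062 − 0.1927 = 0.21

RD ≈ 0.21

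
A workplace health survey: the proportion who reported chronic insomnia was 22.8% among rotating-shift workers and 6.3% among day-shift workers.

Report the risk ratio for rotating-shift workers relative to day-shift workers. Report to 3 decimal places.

RR = 0.2280 / 0.0630 = 3.619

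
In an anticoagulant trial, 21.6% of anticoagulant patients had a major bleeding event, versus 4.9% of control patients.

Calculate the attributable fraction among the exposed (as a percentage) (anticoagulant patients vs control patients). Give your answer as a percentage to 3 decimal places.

AR% = (0.21600 − 0.04900) / 0.21600 = 0.7731 → 77.315%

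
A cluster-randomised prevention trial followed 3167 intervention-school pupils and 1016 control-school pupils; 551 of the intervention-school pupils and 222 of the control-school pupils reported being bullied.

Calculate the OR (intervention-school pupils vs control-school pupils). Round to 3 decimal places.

OR = (551 × 794) / (2616 × 222) = 437494/580752 ≈ 0.753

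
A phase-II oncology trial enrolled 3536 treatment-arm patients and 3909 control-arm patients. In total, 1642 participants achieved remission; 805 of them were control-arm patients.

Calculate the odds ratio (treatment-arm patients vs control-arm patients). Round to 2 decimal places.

treatment-arm patients with the outcome: 1642 − 805 = 837
treatment-arm patients without the outcome: 3536 − 837 = 2699
control-arm patients without the outcome: 3909 − 805 = 3104
OR = (837 × 3104) / (2699 × 805) = 2598048/2172695 ≈ 1.20

1.20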